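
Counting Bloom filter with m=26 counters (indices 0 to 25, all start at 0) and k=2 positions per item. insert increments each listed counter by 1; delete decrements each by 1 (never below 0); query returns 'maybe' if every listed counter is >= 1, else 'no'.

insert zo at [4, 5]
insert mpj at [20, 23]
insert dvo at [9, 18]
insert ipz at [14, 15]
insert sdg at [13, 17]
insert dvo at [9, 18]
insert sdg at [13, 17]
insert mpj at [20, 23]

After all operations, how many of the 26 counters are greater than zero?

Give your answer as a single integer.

Step 1: insert zo at [4, 5] -> counters=[0,0,0,0,1,1,0,0,0,0,0,0,0,0,0,0,0,0,0,0,0,0,0,0,0,0]
Step 2: insert mpj at [20, 23] -> counters=[0,0,0,0,1,1,0,0,0,0,0,0,0,0,0,0,0,0,0,0,1,0,0,1,0,0]
Step 3: insert dvo at [9, 18] -> counters=[0,0,0,0,1,1,0,0,0,1,0,0,0,0,0,0,0,0,1,0,1,0,0,1,0,0]
Step 4: insert ipz at [14, 15] -> counters=[0,0,0,0,1,1,0,0,0,1,0,0,0,0,1,1,0,0,1,0,1,0,0,1,0,0]
Step 5: insert sdg at [13, 17] -> counters=[0,0,0,0,1,1,0,0,0,1,0,0,0,1,1,1,0,1,1,0,1,0,0,1,0,0]
Step 6: insert dvo at [9, 18] -> counters=[0,0,0,0,1,1,0,0,0,2,0,0,0,1,1,1,0,1,2,0,1,0,0,1,0,0]
Step 7: insert sdg at [13, 17] -> counters=[0,0,0,0,1,1,0,0,0,2,0,0,0,2,1,1,0,2,2,0,1,0,0,1,0,0]
Step 8: insert mpj at [20, 23] -> counters=[0,0,0,0,1,1,0,0,0,2,0,0,0,2,1,1,0,2,2,0,2,0,0,2,0,0]
Final counters=[0,0,0,0,1,1,0,0,0,2,0,0,0,2,1,1,0,2,2,0,2,0,0,2,0,0] -> 10 nonzero

Answer: 10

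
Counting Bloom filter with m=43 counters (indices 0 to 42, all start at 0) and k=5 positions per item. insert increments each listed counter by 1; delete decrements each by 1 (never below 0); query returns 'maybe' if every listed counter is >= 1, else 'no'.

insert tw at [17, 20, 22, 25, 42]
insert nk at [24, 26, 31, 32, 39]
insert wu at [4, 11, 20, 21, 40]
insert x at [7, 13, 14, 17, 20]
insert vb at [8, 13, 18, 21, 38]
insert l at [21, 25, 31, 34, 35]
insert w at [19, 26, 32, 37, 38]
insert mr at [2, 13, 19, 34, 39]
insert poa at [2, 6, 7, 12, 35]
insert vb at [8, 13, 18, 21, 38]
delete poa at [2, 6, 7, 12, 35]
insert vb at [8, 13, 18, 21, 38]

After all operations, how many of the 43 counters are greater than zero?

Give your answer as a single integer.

Step 1: insert tw at [17, 20, 22, 25, 42] -> counters=[0,0,0,0,0,0,0,0,0,0,0,0,0,0,0,0,0,1,0,0,1,0,1,0,0,1,0,0,0,0,0,0,0,0,0,0,0,0,0,0,0,0,1]
Step 2: insert nk at [24, 26, 31, 32, 39] -> counters=[0,0,0,0,0,0,0,0,0,0,0,0,0,0,0,0,0,1,0,0,1,0,1,0,1,1,1,0,0,0,0,1,1,0,0,0,0,0,0,1,0,0,1]
Step 3: insert wu at [4, 11, 20, 21, 40] -> counters=[0,0,0,0,1,0,0,0,0,0,0,1,0,0,0,0,0,1,0,0,2,1,1,0,1,1,1,0,0,0,0,1,1,0,0,0,0,0,0,1,1,0,1]
Step 4: insert x at [7, 13, 14, 17, 20] -> counters=[0,0,0,0,1,0,0,1,0,0,0,1,0,1,1,0,0,2,0,0,3,1,1,0,1,1,1,0,0,0,0,1,1,0,0,0,0,0,0,1,1,0,1]
Step 5: insert vb at [8, 13, 18, 21, 38] -> counters=[0,0,0,0,1,0,0,1,1,0,0,1,0,2,1,0,0,2,1,0,3,2,1,0,1,1,1,0,0,0,0,1,1,0,0,0,0,0,1,1,1,0,1]
Step 6: insert l at [21, 25, 31, 34, 35] -> counters=[0,0,0,0,1,0,0,1,1,0,0,1,0,2,1,0,0,2,1,0,3,3,1,0,1,2,1,0,0,0,0,2,1,0,1,1,0,0,1,1,1,0,1]
Step 7: insert w at [19, 26, 32, 37, 38] -> counters=[0,0,0,0,1,0,0,1,1,0,0,1,0,2,1,0,0,2,1,1,3,3,1,0,1,2,2,0,0,0,0,2,2,0,1,1,0,1,2,1,1,0,1]
Step 8: insert mr at [2, 13, 19, 34, 39] -> counters=[0,0,1,0,1,0,0,1,1,0,0,1,0,3,1,0,0,2,1,2,3,3,1,0,1,2,2,0,0,0,0,2,2,0,2,1,0,1,2,2,1,0,1]
Step 9: insert poa at [2, 6, 7, 12, 35] -> counters=[0,0,2,0,1,0,1,2,1,0,0,1,1,3,1,0,0,2,1,2,3,3,1,0,1,2,2,0,0,0,0,2,2,0,2,2,0,1,2,2,1,0,1]
Step 10: insert vb at [8, 13, 18, 21, 38] -> counters=[0,0,2,0,1,0,1,2,2,0,0,1,1,4,1,0,0,2,2,2,3,4,1,0,1,2,2,0,0,0,0,2,2,0,2,2,0,1,3,2,1,0,1]
Step 11: delete poa at [2, 6, 7, 12, 35] -> counters=[0,0,1,0,1,0,0,1,2,0,0,1,0,4,1,0,0,2,2,2,3,4,1,0,1,2,2,0,0,0,0,2,2,0,2,1,0,1,3,2,1,0,1]
Step 12: insert vb at [8, 13, 18, 21, 38] -> counters=[0,0,1,0,1,0,0,1,3,0,0,1,0,5,1,0,0,2,3,2,3,5,1,0,1,2,2,0,0,0,0,2,2,0,2,1,0,1,4,2,1,0,1]
Final counters=[0,0,1,0,1,0,0,1,3,0,0,1,0,5,1,0,0,2,3,2,3,5,1,0,1,2,2,0,0,0,0,2,2,0,2,1,0,1,4,2,1,0,1] -> 25 nonzero

Answer: 25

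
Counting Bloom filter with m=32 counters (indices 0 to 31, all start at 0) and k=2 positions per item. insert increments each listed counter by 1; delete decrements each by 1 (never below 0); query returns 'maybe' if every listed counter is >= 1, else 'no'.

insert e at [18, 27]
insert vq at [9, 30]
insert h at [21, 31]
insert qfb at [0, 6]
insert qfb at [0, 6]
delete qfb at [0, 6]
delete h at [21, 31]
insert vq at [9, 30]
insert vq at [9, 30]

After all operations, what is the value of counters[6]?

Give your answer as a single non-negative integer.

Answer: 1

Derivation:
Step 1: insert e at [18, 27] -> counters=[0,0,0,0,0,0,0,0,0,0,0,0,0,0,0,0,0,0,1,0,0,0,0,0,0,0,0,1,0,0,0,0]
Step 2: insert vq at [9, 30] -> counters=[0,0,0,0,0,0,0,0,0,1,0,0,0,0,0,0,0,0,1,0,0,0,0,0,0,0,0,1,0,0,1,0]
Step 3: insert h at [21, 31] -> counters=[0,0,0,0,0,0,0,0,0,1,0,0,0,0,0,0,0,0,1,0,0,1,0,0,0,0,0,1,0,0,1,1]
Step 4: insert qfb at [0, 6] -> counters=[1,0,0,0,0,0,1,0,0,1,0,0,0,0,0,0,0,0,1,0,0,1,0,0,0,0,0,1,0,0,1,1]
Step 5: insert qfb at [0, 6] -> counters=[2,0,0,0,0,0,2,0,0,1,0,0,0,0,0,0,0,0,1,0,0,1,0,0,0,0,0,1,0,0,1,1]
Step 6: delete qfb at [0, 6] -> counters=[1,0,0,0,0,0,1,0,0,1,0,0,0,0,0,0,0,0,1,0,0,1,0,0,0,0,0,1,0,0,1,1]
Step 7: delete h at [21, 31] -> counters=[1,0,0,0,0,0,1,0,0,1,0,0,0,0,0,0,0,0,1,0,0,0,0,0,0,0,0,1,0,0,1,0]
Step 8: insert vq at [9, 30] -> counters=[1,0,0,0,0,0,1,0,0,2,0,0,0,0,0,0,0,0,1,0,0,0,0,0,0,0,0,1,0,0,2,0]
Step 9: insert vq at [9, 30] -> counters=[1,0,0,0,0,0,1,0,0,3,0,0,0,0,0,0,0,0,1,0,0,0,0,0,0,0,0,1,0,0,3,0]
Final counters=[1,0,0,0,0,0,1,0,0,3,0,0,0,0,0,0,0,0,1,0,0,0,0,0,0,0,0,1,0,0,3,0] -> counters[6]=1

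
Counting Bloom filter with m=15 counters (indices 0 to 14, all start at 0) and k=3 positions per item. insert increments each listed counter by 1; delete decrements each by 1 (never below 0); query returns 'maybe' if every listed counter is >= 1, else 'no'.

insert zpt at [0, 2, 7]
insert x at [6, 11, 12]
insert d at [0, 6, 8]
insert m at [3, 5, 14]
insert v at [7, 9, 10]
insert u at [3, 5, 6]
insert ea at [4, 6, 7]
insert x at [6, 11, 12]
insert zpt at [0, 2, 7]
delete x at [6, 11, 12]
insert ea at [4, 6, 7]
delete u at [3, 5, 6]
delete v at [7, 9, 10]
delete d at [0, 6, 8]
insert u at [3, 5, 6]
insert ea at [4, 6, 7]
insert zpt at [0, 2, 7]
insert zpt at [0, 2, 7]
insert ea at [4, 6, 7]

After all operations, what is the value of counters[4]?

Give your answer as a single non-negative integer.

Answer: 4

Derivation:
Step 1: insert zpt at [0, 2, 7] -> counters=[1,0,1,0,0,0,0,1,0,0,0,0,0,0,0]
Step 2: insert x at [6, 11, 12] -> counters=[1,0,1,0,0,0,1,1,0,0,0,1,1,0,0]
Step 3: insert d at [0, 6, 8] -> counters=[2,0,1,0,0,0,2,1,1,0,0,1,1,0,0]
Step 4: insert m at [3, 5, 14] -> counters=[2,0,1,1,0,1,2,1,1,0,0,1,1,0,1]
Step 5: insert v at [7, 9, 10] -> counters=[2,0,1,1,0,1,2,2,1,1,1,1,1,0,1]
Step 6: insert u at [3, 5, 6] -> counters=[2,0,1,2,0,2,3,2,1,1,1,1,1,0,1]
Step 7: insert ea at [4, 6, 7] -> counters=[2,0,1,2,1,2,4,3,1,1,1,1,1,0,1]
Step 8: insert x at [6, 11, 12] -> counters=[2,0,1,2,1,2,5,3,1,1,1,2,2,0,1]
Step 9: insert zpt at [0, 2, 7] -> counters=[3,0,2,2,1,2,5,4,1,1,1,2,2,0,1]
Step 10: delete x at [6, 11, 12] -> counters=[3,0,2,2,1,2,4,4,1,1,1,1,1,0,1]
Step 11: insert ea at [4, 6, 7] -> counters=[3,0,2,2,2,2,5,5,1,1,1,1,1,0,1]
Step 12: delete u at [3, 5, 6] -> counters=[3,0,2,1,2,1,4,5,1,1,1,1,1,0,1]
Step 13: delete v at [7, 9, 10] -> counters=[3,0,2,1,2,1,4,4,1,0,0,1,1,0,1]
Step 14: delete d at [0, 6, 8] -> counters=[2,0,2,1,2,1,3,4,0,0,0,1,1,0,1]
Step 15: insert u at [3, 5, 6] -> counters=[2,0,2,2,2,2,4,4,0,0,0,1,1,0,1]
Step 16: insert ea at [4, 6, 7] -> counters=[2,0,2,2,3,2,5,5,0,0,0,1,1,0,1]
Step 17: insert zpt at [0, 2, 7] -> counters=[3,0,3,2,3,2,5,6,0,0,0,1,1,0,1]
Step 18: insert zpt at [0, 2, 7] -> counters=[4,0,4,2,3,2,5,7,0,0,0,1,1,0,1]
Step 19: insert ea at [4, 6, 7] -> counters=[4,0,4,2,4,2,6,8,0,0,0,1,1,0,1]
Final counters=[4,0,4,2,4,2,6,8,0,0,0,1,1,0,1] -> counters[4]=4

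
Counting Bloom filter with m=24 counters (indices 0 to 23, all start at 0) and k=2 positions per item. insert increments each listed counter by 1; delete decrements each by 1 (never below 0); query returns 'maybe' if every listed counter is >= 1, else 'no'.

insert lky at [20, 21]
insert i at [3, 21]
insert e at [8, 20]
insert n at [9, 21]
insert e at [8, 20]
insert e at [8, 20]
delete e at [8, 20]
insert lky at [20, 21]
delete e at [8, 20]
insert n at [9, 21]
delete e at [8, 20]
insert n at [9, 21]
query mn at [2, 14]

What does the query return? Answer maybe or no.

Step 1: insert lky at [20, 21] -> counters=[0,0,0,0,0,0,0,0,0,0,0,0,0,0,0,0,0,0,0,0,1,1,0,0]
Step 2: insert i at [3, 21] -> counters=[0,0,0,1,0,0,0,0,0,0,0,0,0,0,0,0,0,0,0,0,1,2,0,0]
Step 3: insert e at [8, 20] -> counters=[0,0,0,1,0,0,0,0,1,0,0,0,0,0,0,0,0,0,0,0,2,2,0,0]
Step 4: insert n at [9, 21] -> counters=[0,0,0,1,0,0,0,0,1,1,0,0,0,0,0,0,0,0,0,0,2,3,0,0]
Step 5: insert e at [8, 20] -> counters=[0,0,0,1,0,0,0,0,2,1,0,0,0,0,0,0,0,0,0,0,3,3,0,0]
Step 6: insert e at [8, 20] -> counters=[0,0,0,1,0,0,0,0,3,1,0,0,0,0,0,0,0,0,0,0,4,3,0,0]
Step 7: delete e at [8, 20] -> counters=[0,0,0,1,0,0,0,0,2,1,0,0,0,0,0,0,0,0,0,0,3,3,0,0]
Step 8: insert lky at [20, 21] -> counters=[0,0,0,1,0,0,0,0,2,1,0,0,0,0,0,0,0,0,0,0,4,4,0,0]
Step 9: delete e at [8, 20] -> counters=[0,0,0,1,0,0,0,0,1,1,0,0,0,0,0,0,0,0,0,0,3,4,0,0]
Step 10: insert n at [9, 21] -> counters=[0,0,0,1,0,0,0,0,1,2,0,0,0,0,0,0,0,0,0,0,3,5,0,0]
Step 11: delete e at [8, 20] -> counters=[0,0,0,1,0,0,0,0,0,2,0,0,0,0,0,0,0,0,0,0,2,5,0,0]
Step 12: insert n at [9, 21] -> counters=[0,0,0,1,0,0,0,0,0,3,0,0,0,0,0,0,0,0,0,0,2,6,0,0]
Query mn: check counters[2]=0 counters[14]=0 -> no

Answer: no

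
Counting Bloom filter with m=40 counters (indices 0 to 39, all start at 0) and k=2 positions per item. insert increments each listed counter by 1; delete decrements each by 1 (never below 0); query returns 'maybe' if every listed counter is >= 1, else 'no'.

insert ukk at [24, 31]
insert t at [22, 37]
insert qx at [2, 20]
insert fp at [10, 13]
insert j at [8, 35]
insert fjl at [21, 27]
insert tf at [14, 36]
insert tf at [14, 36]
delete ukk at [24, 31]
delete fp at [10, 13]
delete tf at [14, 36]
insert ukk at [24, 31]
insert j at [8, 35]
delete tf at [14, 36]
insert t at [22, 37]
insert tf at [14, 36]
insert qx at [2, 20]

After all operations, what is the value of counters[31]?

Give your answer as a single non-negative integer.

Answer: 1

Derivation:
Step 1: insert ukk at [24, 31] -> counters=[0,0,0,0,0,0,0,0,0,0,0,0,0,0,0,0,0,0,0,0,0,0,0,0,1,0,0,0,0,0,0,1,0,0,0,0,0,0,0,0]
Step 2: insert t at [22, 37] -> counters=[0,0,0,0,0,0,0,0,0,0,0,0,0,0,0,0,0,0,0,0,0,0,1,0,1,0,0,0,0,0,0,1,0,0,0,0,0,1,0,0]
Step 3: insert qx at [2, 20] -> counters=[0,0,1,0,0,0,0,0,0,0,0,0,0,0,0,0,0,0,0,0,1,0,1,0,1,0,0,0,0,0,0,1,0,0,0,0,0,1,0,0]
Step 4: insert fp at [10, 13] -> counters=[0,0,1,0,0,0,0,0,0,0,1,0,0,1,0,0,0,0,0,0,1,0,1,0,1,0,0,0,0,0,0,1,0,0,0,0,0,1,0,0]
Step 5: insert j at [8, 35] -> counters=[0,0,1,0,0,0,0,0,1,0,1,0,0,1,0,0,0,0,0,0,1,0,1,0,1,0,0,0,0,0,0,1,0,0,0,1,0,1,0,0]
Step 6: insert fjl at [21, 27] -> counters=[0,0,1,0,0,0,0,0,1,0,1,0,0,1,0,0,0,0,0,0,1,1,1,0,1,0,0,1,0,0,0,1,0,0,0,1,0,1,0,0]
Step 7: insert tf at [14, 36] -> counters=[0,0,1,0,0,0,0,0,1,0,1,0,0,1,1,0,0,0,0,0,1,1,1,0,1,0,0,1,0,0,0,1,0,0,0,1,1,1,0,0]
Step 8: insert tf at [14, 36] -> counters=[0,0,1,0,0,0,0,0,1,0,1,0,0,1,2,0,0,0,0,0,1,1,1,0,1,0,0,1,0,0,0,1,0,0,0,1,2,1,0,0]
Step 9: delete ukk at [24, 31] -> counters=[0,0,1,0,0,0,0,0,1,0,1,0,0,1,2,0,0,0,0,0,1,1,1,0,0,0,0,1,0,0,0,0,0,0,0,1,2,1,0,0]
Step 10: delete fp at [10, 13] -> counters=[0,0,1,0,0,0,0,0,1,0,0,0,0,0,2,0,0,0,0,0,1,1,1,0,0,0,0,1,0,0,0,0,0,0,0,1,2,1,0,0]
Step 11: delete tf at [14, 36] -> counters=[0,0,1,0,0,0,0,0,1,0,0,0,0,0,1,0,0,0,0,0,1,1,1,0,0,0,0,1,0,0,0,0,0,0,0,1,1,1,0,0]
Step 12: insert ukk at [24, 31] -> counters=[0,0,1,0,0,0,0,0,1,0,0,0,0,0,1,0,0,0,0,0,1,1,1,0,1,0,0,1,0,0,0,1,0,0,0,1,1,1,0,0]
Step 13: insert j at [8, 35] -> counters=[0,0,1,0,0,0,0,0,2,0,0,0,0,0,1,0,0,0,0,0,1,1,1,0,1,0,0,1,0,0,0,1,0,0,0,2,1,1,0,0]
Step 14: delete tf at [14, 36] -> counters=[0,0,1,0,0,0,0,0,2,0,0,0,0,0,0,0,0,0,0,0,1,1,1,0,1,0,0,1,0,0,0,1,0,0,0,2,0,1,0,0]
Step 15: insert t at [22, 37] -> counters=[0,0,1,0,0,0,0,0,2,0,0,0,0,0,0,0,0,0,0,0,1,1,2,0,1,0,0,1,0,0,0,1,0,0,0,2,0,2,0,0]
Step 16: insert tf at [14, 36] -> counters=[0,0,1,0,0,0,0,0,2,0,0,0,0,0,1,0,0,0,0,0,1,1,2,0,1,0,0,1,0,0,0,1,0,0,0,2,1,2,0,0]
Step 17: insert qx at [2, 20] -> counters=[0,0,2,0,0,0,0,0,2,0,0,0,0,0,1,0,0,0,0,0,2,1,2,0,1,0,0,1,0,0,0,1,0,0,0,2,1,2,0,0]
Final counters=[0,0,2,0,0,0,0,0,2,0,0,0,0,0,1,0,0,0,0,0,2,1,2,0,1,0,0,1,0,0,0,1,0,0,0,2,1,2,0,0] -> counters[31]=1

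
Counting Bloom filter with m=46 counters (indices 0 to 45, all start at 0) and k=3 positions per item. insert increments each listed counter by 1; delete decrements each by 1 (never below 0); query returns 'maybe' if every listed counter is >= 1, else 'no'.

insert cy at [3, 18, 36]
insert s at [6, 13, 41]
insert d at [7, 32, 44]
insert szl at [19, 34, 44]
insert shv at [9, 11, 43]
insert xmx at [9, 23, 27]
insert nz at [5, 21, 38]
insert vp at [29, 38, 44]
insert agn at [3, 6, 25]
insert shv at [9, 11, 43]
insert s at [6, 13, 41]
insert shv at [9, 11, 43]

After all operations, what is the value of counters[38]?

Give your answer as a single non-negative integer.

Answer: 2

Derivation:
Step 1: insert cy at [3, 18, 36] -> counters=[0,0,0,1,0,0,0,0,0,0,0,0,0,0,0,0,0,0,1,0,0,0,0,0,0,0,0,0,0,0,0,0,0,0,0,0,1,0,0,0,0,0,0,0,0,0]
Step 2: insert s at [6, 13, 41] -> counters=[0,0,0,1,0,0,1,0,0,0,0,0,0,1,0,0,0,0,1,0,0,0,0,0,0,0,0,0,0,0,0,0,0,0,0,0,1,0,0,0,0,1,0,0,0,0]
Step 3: insert d at [7, 32, 44] -> counters=[0,0,0,1,0,0,1,1,0,0,0,0,0,1,0,0,0,0,1,0,0,0,0,0,0,0,0,0,0,0,0,0,1,0,0,0,1,0,0,0,0,1,0,0,1,0]
Step 4: insert szl at [19, 34, 44] -> counters=[0,0,0,1,0,0,1,1,0,0,0,0,0,1,0,0,0,0,1,1,0,0,0,0,0,0,0,0,0,0,0,0,1,0,1,0,1,0,0,0,0,1,0,0,2,0]
Step 5: insert shv at [9, 11, 43] -> counters=[0,0,0,1,0,0,1,1,0,1,0,1,0,1,0,0,0,0,1,1,0,0,0,0,0,0,0,0,0,0,0,0,1,0,1,0,1,0,0,0,0,1,0,1,2,0]
Step 6: insert xmx at [9, 23, 27] -> counters=[0,0,0,1,0,0,1,1,0,2,0,1,0,1,0,0,0,0,1,1,0,0,0,1,0,0,0,1,0,0,0,0,1,0,1,0,1,0,0,0,0,1,0,1,2,0]
Step 7: insert nz at [5, 21, 38] -> counters=[0,0,0,1,0,1,1,1,0,2,0,1,0,1,0,0,0,0,1,1,0,1,0,1,0,0,0,1,0,0,0,0,1,0,1,0,1,0,1,0,0,1,0,1,2,0]
Step 8: insert vp at [29, 38, 44] -> counters=[0,0,0,1,0,1,1,1,0,2,0,1,0,1,0,0,0,0,1,1,0,1,0,1,0,0,0,1,0,1,0,0,1,0,1,0,1,0,2,0,0,1,0,1,3,0]
Step 9: insert agn at [3, 6, 25] -> counters=[0,0,0,2,0,1,2,1,0,2,0,1,0,1,0,0,0,0,1,1,0,1,0,1,0,1,0,1,0,1,0,0,1,0,1,0,1,0,2,0,0,1,0,1,3,0]
Step 10: insert shv at [9, 11, 43] -> counters=[0,0,0,2,0,1,2,1,0,3,0,2,0,1,0,0,0,0,1,1,0,1,0,1,0,1,0,1,0,1,0,0,1,0,1,0,1,0,2,0,0,1,0,2,3,0]
Step 11: insert s at [6, 13, 41] -> counters=[0,0,0,2,0,1,3,1,0,3,0,2,0,2,0,0,0,0,1,1,0,1,0,1,0,1,0,1,0,1,0,0,1,0,1,0,1,0,2,0,0,2,0,2,3,0]
Step 12: insert shv at [9, 11, 43] -> counters=[0,0,0,2,0,1,3,1,0,4,0,3,0,2,0,0,0,0,1,1,0,1,0,1,0,1,0,1,0,1,0,0,1,0,1,0,1,0,2,0,0,2,0,3,3,0]
Final counters=[0,0,0,2,0,1,3,1,0,4,0,3,0,2,0,0,0,0,1,1,0,1,0,1,0,1,0,1,0,1,0,0,1,0,1,0,1,0,2,0,0,2,0,3,3,0] -> counters[38]=2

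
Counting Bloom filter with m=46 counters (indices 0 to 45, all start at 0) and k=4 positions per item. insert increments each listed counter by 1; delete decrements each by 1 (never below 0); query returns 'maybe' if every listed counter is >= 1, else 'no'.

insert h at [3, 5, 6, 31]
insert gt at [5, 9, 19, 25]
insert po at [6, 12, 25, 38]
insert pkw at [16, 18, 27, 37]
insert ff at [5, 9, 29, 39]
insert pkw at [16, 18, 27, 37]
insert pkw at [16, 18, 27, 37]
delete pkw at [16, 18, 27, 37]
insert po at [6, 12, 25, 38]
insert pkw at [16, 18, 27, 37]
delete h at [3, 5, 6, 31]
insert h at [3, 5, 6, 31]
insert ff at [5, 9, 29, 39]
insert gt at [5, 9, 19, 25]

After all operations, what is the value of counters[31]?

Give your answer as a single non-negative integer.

Answer: 1

Derivation:
Step 1: insert h at [3, 5, 6, 31] -> counters=[0,0,0,1,0,1,1,0,0,0,0,0,0,0,0,0,0,0,0,0,0,0,0,0,0,0,0,0,0,0,0,1,0,0,0,0,0,0,0,0,0,0,0,0,0,0]
Step 2: insert gt at [5, 9, 19, 25] -> counters=[0,0,0,1,0,2,1,0,0,1,0,0,0,0,0,0,0,0,0,1,0,0,0,0,0,1,0,0,0,0,0,1,0,0,0,0,0,0,0,0,0,0,0,0,0,0]
Step 3: insert po at [6, 12, 25, 38] -> counters=[0,0,0,1,0,2,2,0,0,1,0,0,1,0,0,0,0,0,0,1,0,0,0,0,0,2,0,0,0,0,0,1,0,0,0,0,0,0,1,0,0,0,0,0,0,0]
Step 4: insert pkw at [16, 18, 27, 37] -> counters=[0,0,0,1,0,2,2,0,0,1,0,0,1,0,0,0,1,0,1,1,0,0,0,0,0,2,0,1,0,0,0,1,0,0,0,0,0,1,1,0,0,0,0,0,0,0]
Step 5: insert ff at [5, 9, 29, 39] -> counters=[0,0,0,1,0,3,2,0,0,2,0,0,1,0,0,0,1,0,1,1,0,0,0,0,0,2,0,1,0,1,0,1,0,0,0,0,0,1,1,1,0,0,0,0,0,0]
Step 6: insert pkw at [16, 18, 27, 37] -> counters=[0,0,0,1,0,3,2,0,0,2,0,0,1,0,0,0,2,0,2,1,0,0,0,0,0,2,0,2,0,1,0,1,0,0,0,0,0,2,1,1,0,0,0,0,0,0]
Step 7: insert pkw at [16, 18, 27, 37] -> counters=[0,0,0,1,0,3,2,0,0,2,0,0,1,0,0,0,3,0,3,1,0,0,0,0,0,2,0,3,0,1,0,1,0,0,0,0,0,3,1,1,0,0,0,0,0,0]
Step 8: delete pkw at [16, 18, 27, 37] -> counters=[0,0,0,1,0,3,2,0,0,2,0,0,1,0,0,0,2,0,2,1,0,0,0,0,0,2,0,2,0,1,0,1,0,0,0,0,0,2,1,1,0,0,0,0,0,0]
Step 9: insert po at [6, 12, 25, 38] -> counters=[0,0,0,1,0,3,3,0,0,2,0,0,2,0,0,0,2,0,2,1,0,0,0,0,0,3,0,2,0,1,0,1,0,0,0,0,0,2,2,1,0,0,0,0,0,0]
Step 10: insert pkw at [16, 18, 27, 37] -> counters=[0,0,0,1,0,3,3,0,0,2,0,0,2,0,0,0,3,0,3,1,0,0,0,0,0,3,0,3,0,1,0,1,0,0,0,0,0,3,2,1,0,0,0,0,0,0]
Step 11: delete h at [3, 5, 6, 31] -> counters=[0,0,0,0,0,2,2,0,0,2,0,0,2,0,0,0,3,0,3,1,0,0,0,0,0,3,0,3,0,1,0,0,0,0,0,0,0,3,2,1,0,0,0,0,0,0]
Step 12: insert h at [3, 5, 6, 31] -> counters=[0,0,0,1,0,3,3,0,0,2,0,0,2,0,0,0,3,0,3,1,0,0,0,0,0,3,0,3,0,1,0,1,0,0,0,0,0,3,2,1,0,0,0,0,0,0]
Step 13: insert ff at [5, 9, 29, 39] -> counters=[0,0,0,1,0,4,3,0,0,3,0,0,2,0,0,0,3,0,3,1,0,0,0,0,0,3,0,3,0,2,0,1,0,0,0,0,0,3,2,2,0,0,0,0,0,0]
Step 14: insert gt at [5, 9, 19, 25] -> counters=[0,0,0,1,0,5,3,0,0,4,0,0,2,0,0,0,3,0,3,2,0,0,0,0,0,4,0,3,0,2,0,1,0,0,0,0,0,3,2,2,0,0,0,0,0,0]
Final counters=[0,0,0,1,0,5,3,0,0,4,0,0,2,0,0,0,3,0,3,2,0,0,0,0,0,4,0,3,0,2,0,1,0,0,0,0,0,3,2,2,0,0,0,0,0,0] -> counters[31]=1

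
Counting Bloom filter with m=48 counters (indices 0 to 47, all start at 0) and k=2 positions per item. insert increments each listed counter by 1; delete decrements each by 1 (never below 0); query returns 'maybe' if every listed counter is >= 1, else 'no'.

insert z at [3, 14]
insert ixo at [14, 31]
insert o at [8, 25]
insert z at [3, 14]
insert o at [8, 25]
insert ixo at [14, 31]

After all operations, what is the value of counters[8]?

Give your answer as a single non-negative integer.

Answer: 2

Derivation:
Step 1: insert z at [3, 14] -> counters=[0,0,0,1,0,0,0,0,0,0,0,0,0,0,1,0,0,0,0,0,0,0,0,0,0,0,0,0,0,0,0,0,0,0,0,0,0,0,0,0,0,0,0,0,0,0,0,0]
Step 2: insert ixo at [14, 31] -> counters=[0,0,0,1,0,0,0,0,0,0,0,0,0,0,2,0,0,0,0,0,0,0,0,0,0,0,0,0,0,0,0,1,0,0,0,0,0,0,0,0,0,0,0,0,0,0,0,0]
Step 3: insert o at [8, 25] -> counters=[0,0,0,1,0,0,0,0,1,0,0,0,0,0,2,0,0,0,0,0,0,0,0,0,0,1,0,0,0,0,0,1,0,0,0,0,0,0,0,0,0,0,0,0,0,0,0,0]
Step 4: insert z at [3, 14] -> counters=[0,0,0,2,0,0,0,0,1,0,0,0,0,0,3,0,0,0,0,0,0,0,0,0,0,1,0,0,0,0,0,1,0,0,0,0,0,0,0,0,0,0,0,0,0,0,0,0]
Step 5: insert o at [8, 25] -> counters=[0,0,0,2,0,0,0,0,2,0,0,0,0,0,3,0,0,0,0,0,0,0,0,0,0,2,0,0,0,0,0,1,0,0,0,0,0,0,0,0,0,0,0,0,0,0,0,0]
Step 6: insert ixo at [14, 31] -> counters=[0,0,0,2,0,0,0,0,2,0,0,0,0,0,4,0,0,0,0,0,0,0,0,0,0,2,0,0,0,0,0,2,0,0,0,0,0,0,0,0,0,0,0,0,0,0,0,0]
Final counters=[0,0,0,2,0,0,0,0,2,0,0,0,0,0,4,0,0,0,0,0,0,0,0,0,0,2,0,0,0,0,0,2,0,0,0,0,0,0,0,0,0,0,0,0,0,0,0,0] -> counters[8]=2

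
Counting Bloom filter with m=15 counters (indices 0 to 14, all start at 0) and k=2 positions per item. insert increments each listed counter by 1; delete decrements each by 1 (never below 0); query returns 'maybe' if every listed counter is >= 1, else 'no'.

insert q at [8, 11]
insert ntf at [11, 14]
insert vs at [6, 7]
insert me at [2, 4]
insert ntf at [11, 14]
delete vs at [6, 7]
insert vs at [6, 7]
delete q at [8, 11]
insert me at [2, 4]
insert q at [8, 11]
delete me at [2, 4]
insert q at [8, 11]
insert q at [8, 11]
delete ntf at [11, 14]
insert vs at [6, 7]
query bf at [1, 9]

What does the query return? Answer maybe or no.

Step 1: insert q at [8, 11] -> counters=[0,0,0,0,0,0,0,0,1,0,0,1,0,0,0]
Step 2: insert ntf at [11, 14] -> counters=[0,0,0,0,0,0,0,0,1,0,0,2,0,0,1]
Step 3: insert vs at [6, 7] -> counters=[0,0,0,0,0,0,1,1,1,0,0,2,0,0,1]
Step 4: insert me at [2, 4] -> counters=[0,0,1,0,1,0,1,1,1,0,0,2,0,0,1]
Step 5: insert ntf at [11, 14] -> counters=[0,0,1,0,1,0,1,1,1,0,0,3,0,0,2]
Step 6: delete vs at [6, 7] -> counters=[0,0,1,0,1,0,0,0,1,0,0,3,0,0,2]
Step 7: insert vs at [6, 7] -> counters=[0,0,1,0,1,0,1,1,1,0,0,3,0,0,2]
Step 8: delete q at [8, 11] -> counters=[0,0,1,0,1,0,1,1,0,0,0,2,0,0,2]
Step 9: insert me at [2, 4] -> counters=[0,0,2,0,2,0,1,1,0,0,0,2,0,0,2]
Step 10: insert q at [8, 11] -> counters=[0,0,2,0,2,0,1,1,1,0,0,3,0,0,2]
Step 11: delete me at [2, 4] -> counters=[0,0,1,0,1,0,1,1,1,0,0,3,0,0,2]
Step 12: insert q at [8, 11] -> counters=[0,0,1,0,1,0,1,1,2,0,0,4,0,0,2]
Step 13: insert q at [8, 11] -> counters=[0,0,1,0,1,0,1,1,3,0,0,5,0,0,2]
Step 14: delete ntf at [11, 14] -> counters=[0,0,1,0,1,0,1,1,3,0,0,4,0,0,1]
Step 15: insert vs at [6, 7] -> counters=[0,0,1,0,1,0,2,2,3,0,0,4,0,0,1]
Query bf: check counters[1]=0 counters[9]=0 -> no

Answer: no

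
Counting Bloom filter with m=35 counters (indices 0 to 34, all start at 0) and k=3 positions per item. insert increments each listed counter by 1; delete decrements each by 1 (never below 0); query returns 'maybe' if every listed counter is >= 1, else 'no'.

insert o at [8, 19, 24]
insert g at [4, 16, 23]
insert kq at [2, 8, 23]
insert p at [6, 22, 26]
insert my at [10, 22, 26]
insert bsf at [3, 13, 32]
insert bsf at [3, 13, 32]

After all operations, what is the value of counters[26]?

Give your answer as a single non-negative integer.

Answer: 2

Derivation:
Step 1: insert o at [8, 19, 24] -> counters=[0,0,0,0,0,0,0,0,1,0,0,0,0,0,0,0,0,0,0,1,0,0,0,0,1,0,0,0,0,0,0,0,0,0,0]
Step 2: insert g at [4, 16, 23] -> counters=[0,0,0,0,1,0,0,0,1,0,0,0,0,0,0,0,1,0,0,1,0,0,0,1,1,0,0,0,0,0,0,0,0,0,0]
Step 3: insert kq at [2, 8, 23] -> counters=[0,0,1,0,1,0,0,0,2,0,0,0,0,0,0,0,1,0,0,1,0,0,0,2,1,0,0,0,0,0,0,0,0,0,0]
Step 4: insert p at [6, 22, 26] -> counters=[0,0,1,0,1,0,1,0,2,0,0,0,0,0,0,0,1,0,0,1,0,0,1,2,1,0,1,0,0,0,0,0,0,0,0]
Step 5: insert my at [10, 22, 26] -> counters=[0,0,1,0,1,0,1,0,2,0,1,0,0,0,0,0,1,0,0,1,0,0,2,2,1,0,2,0,0,0,0,0,0,0,0]
Step 6: insert bsf at [3, 13, 32] -> counters=[0,0,1,1,1,0,1,0,2,0,1,0,0,1,0,0,1,0,0,1,0,0,2,2,1,0,2,0,0,0,0,0,1,0,0]
Step 7: insert bsf at [3, 13, 32] -> counters=[0,0,1,2,1,0,1,0,2,0,1,0,0,2,0,0,1,0,0,1,0,0,2,2,1,0,2,0,0,0,0,0,2,0,0]
Final counters=[0,0,1,2,1,0,1,0,2,0,1,0,0,2,0,0,1,0,0,1,0,0,2,2,1,0,2,0,0,0,0,0,2,0,0] -> counters[26]=2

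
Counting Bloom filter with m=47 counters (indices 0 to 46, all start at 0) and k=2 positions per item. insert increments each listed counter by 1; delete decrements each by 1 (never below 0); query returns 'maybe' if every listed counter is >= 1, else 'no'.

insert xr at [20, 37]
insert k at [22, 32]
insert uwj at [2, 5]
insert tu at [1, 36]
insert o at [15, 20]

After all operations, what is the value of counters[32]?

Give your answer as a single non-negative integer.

Step 1: insert xr at [20, 37] -> counters=[0,0,0,0,0,0,0,0,0,0,0,0,0,0,0,0,0,0,0,0,1,0,0,0,0,0,0,0,0,0,0,0,0,0,0,0,0,1,0,0,0,0,0,0,0,0,0]
Step 2: insert k at [22, 32] -> counters=[0,0,0,0,0,0,0,0,0,0,0,0,0,0,0,0,0,0,0,0,1,0,1,0,0,0,0,0,0,0,0,0,1,0,0,0,0,1,0,0,0,0,0,0,0,0,0]
Step 3: insert uwj at [2, 5] -> counters=[0,0,1,0,0,1,0,0,0,0,0,0,0,0,0,0,0,0,0,0,1,0,1,0,0,0,0,0,0,0,0,0,1,0,0,0,0,1,0,0,0,0,0,0,0,0,0]
Step 4: insert tu at [1, 36] -> counters=[0,1,1,0,0,1,0,0,0,0,0,0,0,0,0,0,0,0,0,0,1,0,1,0,0,0,0,0,0,0,0,0,1,0,0,0,1,1,0,0,0,0,0,0,0,0,0]
Step 5: insert o at [15, 20] -> counters=[0,1,1,0,0,1,0,0,0,0,0,0,0,0,0,1,0,0,0,0,2,0,1,0,0,0,0,0,0,0,0,0,1,0,0,0,1,1,0,0,0,0,0,0,0,0,0]
Final counters=[0,1,1,0,0,1,0,0,0,0,0,0,0,0,0,1,0,0,0,0,2,0,1,0,0,0,0,0,0,0,0,0,1,0,0,0,1,1,0,0,0,0,0,0,0,0,0] -> counters[32]=1

Answer: 1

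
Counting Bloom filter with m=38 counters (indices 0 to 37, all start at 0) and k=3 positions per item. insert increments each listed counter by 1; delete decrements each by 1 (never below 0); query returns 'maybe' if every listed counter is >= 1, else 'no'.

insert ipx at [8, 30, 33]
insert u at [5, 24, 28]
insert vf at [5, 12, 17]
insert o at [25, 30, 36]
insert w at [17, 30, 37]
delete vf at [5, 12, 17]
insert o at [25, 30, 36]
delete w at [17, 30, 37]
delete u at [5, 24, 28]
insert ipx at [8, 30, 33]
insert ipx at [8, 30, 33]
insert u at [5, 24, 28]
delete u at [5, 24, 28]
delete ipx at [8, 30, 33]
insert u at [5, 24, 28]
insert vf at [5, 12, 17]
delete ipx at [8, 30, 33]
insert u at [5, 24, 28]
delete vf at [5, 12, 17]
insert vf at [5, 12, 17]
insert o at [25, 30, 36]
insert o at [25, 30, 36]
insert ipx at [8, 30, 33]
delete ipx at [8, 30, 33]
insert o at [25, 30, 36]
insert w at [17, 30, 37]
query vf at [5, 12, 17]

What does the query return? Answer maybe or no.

Step 1: insert ipx at [8, 30, 33] -> counters=[0,0,0,0,0,0,0,0,1,0,0,0,0,0,0,0,0,0,0,0,0,0,0,0,0,0,0,0,0,0,1,0,0,1,0,0,0,0]
Step 2: insert u at [5, 24, 28] -> counters=[0,0,0,0,0,1,0,0,1,0,0,0,0,0,0,0,0,0,0,0,0,0,0,0,1,0,0,0,1,0,1,0,0,1,0,0,0,0]
Step 3: insert vf at [5, 12, 17] -> counters=[0,0,0,0,0,2,0,0,1,0,0,0,1,0,0,0,0,1,0,0,0,0,0,0,1,0,0,0,1,0,1,0,0,1,0,0,0,0]
Step 4: insert o at [25, 30, 36] -> counters=[0,0,0,0,0,2,0,0,1,0,0,0,1,0,0,0,0,1,0,0,0,0,0,0,1,1,0,0,1,0,2,0,0,1,0,0,1,0]
Step 5: insert w at [17, 30, 37] -> counters=[0,0,0,0,0,2,0,0,1,0,0,0,1,0,0,0,0,2,0,0,0,0,0,0,1,1,0,0,1,0,3,0,0,1,0,0,1,1]
Step 6: delete vf at [5, 12, 17] -> counters=[0,0,0,0,0,1,0,0,1,0,0,0,0,0,0,0,0,1,0,0,0,0,0,0,1,1,0,0,1,0,3,0,0,1,0,0,1,1]
Step 7: insert o at [25, 30, 36] -> counters=[0,0,0,0,0,1,0,0,1,0,0,0,0,0,0,0,0,1,0,0,0,0,0,0,1,2,0,0,1,0,4,0,0,1,0,0,2,1]
Step 8: delete w at [17, 30, 37] -> counters=[0,0,0,0,0,1,0,0,1,0,0,0,0,0,0,0,0,0,0,0,0,0,0,0,1,2,0,0,1,0,3,0,0,1,0,0,2,0]
Step 9: delete u at [5, 24, 28] -> counters=[0,0,0,0,0,0,0,0,1,0,0,0,0,0,0,0,0,0,0,0,0,0,0,0,0,2,0,0,0,0,3,0,0,1,0,0,2,0]
Step 10: insert ipx at [8, 30, 33] -> counters=[0,0,0,0,0,0,0,0,2,0,0,0,0,0,0,0,0,0,0,0,0,0,0,0,0,2,0,0,0,0,4,0,0,2,0,0,2,0]
Step 11: insert ipx at [8, 30, 33] -> counters=[0,0,0,0,0,0,0,0,3,0,0,0,0,0,0,0,0,0,0,0,0,0,0,0,0,2,0,0,0,0,5,0,0,3,0,0,2,0]
Step 12: insert u at [5, 24, 28] -> counters=[0,0,0,0,0,1,0,0,3,0,0,0,0,0,0,0,0,0,0,0,0,0,0,0,1,2,0,0,1,0,5,0,0,3,0,0,2,0]
Step 13: delete u at [5, 24, 28] -> counters=[0,0,0,0,0,0,0,0,3,0,0,0,0,0,0,0,0,0,0,0,0,0,0,0,0,2,0,0,0,0,5,0,0,3,0,0,2,0]
Step 14: delete ipx at [8, 30, 33] -> counters=[0,0,0,0,0,0,0,0,2,0,0,0,0,0,0,0,0,0,0,0,0,0,0,0,0,2,0,0,0,0,4,0,0,2,0,0,2,0]
Step 15: insert u at [5, 24, 28] -> counters=[0,0,0,0,0,1,0,0,2,0,0,0,0,0,0,0,0,0,0,0,0,0,0,0,1,2,0,0,1,0,4,0,0,2,0,0,2,0]
Step 16: insert vf at [5, 12, 17] -> counters=[0,0,0,0,0,2,0,0,2,0,0,0,1,0,0,0,0,1,0,0,0,0,0,0,1,2,0,0,1,0,4,0,0,2,0,0,2,0]
Step 17: delete ipx at [8, 30, 33] -> counters=[0,0,0,0,0,2,0,0,1,0,0,0,1,0,0,0,0,1,0,0,0,0,0,0,1,2,0,0,1,0,3,0,0,1,0,0,2,0]
Step 18: insert u at [5, 24, 28] -> counters=[0,0,0,0,0,3,0,0,1,0,0,0,1,0,0,0,0,1,0,0,0,0,0,0,2,2,0,0,2,0,3,0,0,1,0,0,2,0]
Step 19: delete vf at [5, 12, 17] -> counters=[0,0,0,0,0,2,0,0,1,0,0,0,0,0,0,0,0,0,0,0,0,0,0,0,2,2,0,0,2,0,3,0,0,1,0,0,2,0]
Step 20: insert vf at [5, 12, 17] -> counters=[0,0,0,0,0,3,0,0,1,0,0,0,1,0,0,0,0,1,0,0,0,0,0,0,2,2,0,0,2,0,3,0,0,1,0,0,2,0]
Step 21: insert o at [25, 30, 36] -> counters=[0,0,0,0,0,3,0,0,1,0,0,0,1,0,0,0,0,1,0,0,0,0,0,0,2,3,0,0,2,0,4,0,0,1,0,0,3,0]
Step 22: insert o at [25, 30, 36] -> counters=[0,0,0,0,0,3,0,0,1,0,0,0,1,0,0,0,0,1,0,0,0,0,0,0,2,4,0,0,2,0,5,0,0,1,0,0,4,0]
Step 23: insert ipx at [8, 30, 33] -> counters=[0,0,0,0,0,3,0,0,2,0,0,0,1,0,0,0,0,1,0,0,0,0,0,0,2,4,0,0,2,0,6,0,0,2,0,0,4,0]
Step 24: delete ipx at [8, 30, 33] -> counters=[0,0,0,0,0,3,0,0,1,0,0,0,1,0,0,0,0,1,0,0,0,0,0,0,2,4,0,0,2,0,5,0,0,1,0,0,4,0]
Step 25: insert o at [25, 30, 36] -> counters=[0,0,0,0,0,3,0,0,1,0,0,0,1,0,0,0,0,1,0,0,0,0,0,0,2,5,0,0,2,0,6,0,0,1,0,0,5,0]
Step 26: insert w at [17, 30, 37] -> counters=[0,0,0,0,0,3,0,0,1,0,0,0,1,0,0,0,0,2,0,0,0,0,0,0,2,5,0,0,2,0,7,0,0,1,0,0,5,1]
Query vf: check counters[5]=3 counters[12]=1 counters[17]=2 -> maybe

Answer: maybe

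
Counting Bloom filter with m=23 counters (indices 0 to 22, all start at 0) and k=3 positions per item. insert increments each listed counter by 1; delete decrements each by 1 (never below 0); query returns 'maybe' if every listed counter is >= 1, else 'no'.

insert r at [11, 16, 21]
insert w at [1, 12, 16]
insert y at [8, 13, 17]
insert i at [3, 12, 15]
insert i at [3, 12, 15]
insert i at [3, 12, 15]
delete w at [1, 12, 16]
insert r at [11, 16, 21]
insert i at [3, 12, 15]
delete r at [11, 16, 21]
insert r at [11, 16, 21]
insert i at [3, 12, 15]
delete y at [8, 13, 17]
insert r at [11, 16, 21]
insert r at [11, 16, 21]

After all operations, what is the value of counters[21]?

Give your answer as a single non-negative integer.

Answer: 4

Derivation:
Step 1: insert r at [11, 16, 21] -> counters=[0,0,0,0,0,0,0,0,0,0,0,1,0,0,0,0,1,0,0,0,0,1,0]
Step 2: insert w at [1, 12, 16] -> counters=[0,1,0,0,0,0,0,0,0,0,0,1,1,0,0,0,2,0,0,0,0,1,0]
Step 3: insert y at [8, 13, 17] -> counters=[0,1,0,0,0,0,0,0,1,0,0,1,1,1,0,0,2,1,0,0,0,1,0]
Step 4: insert i at [3, 12, 15] -> counters=[0,1,0,1,0,0,0,0,1,0,0,1,2,1,0,1,2,1,0,0,0,1,0]
Step 5: insert i at [3, 12, 15] -> counters=[0,1,0,2,0,0,0,0,1,0,0,1,3,1,0,2,2,1,0,0,0,1,0]
Step 6: insert i at [3, 12, 15] -> counters=[0,1,0,3,0,0,0,0,1,0,0,1,4,1,0,3,2,1,0,0,0,1,0]
Step 7: delete w at [1, 12, 16] -> counters=[0,0,0,3,0,0,0,0,1,0,0,1,3,1,0,3,1,1,0,0,0,1,0]
Step 8: insert r at [11, 16, 21] -> counters=[0,0,0,3,0,0,0,0,1,0,0,2,3,1,0,3,2,1,0,0,0,2,0]
Step 9: insert i at [3, 12, 15] -> counters=[0,0,0,4,0,0,0,0,1,0,0,2,4,1,0,4,2,1,0,0,0,2,0]
Step 10: delete r at [11, 16, 21] -> counters=[0,0,0,4,0,0,0,0,1,0,0,1,4,1,0,4,1,1,0,0,0,1,0]
Step 11: insert r at [11, 16, 21] -> counters=[0,0,0,4,0,0,0,0,1,0,0,2,4,1,0,4,2,1,0,0,0,2,0]
Step 12: insert i at [3, 12, 15] -> counters=[0,0,0,5,0,0,0,0,1,0,0,2,5,1,0,5,2,1,0,0,0,2,0]
Step 13: delete y at [8, 13, 17] -> counters=[0,0,0,5,0,0,0,0,0,0,0,2,5,0,0,5,2,0,0,0,0,2,0]
Step 14: insert r at [11, 16, 21] -> counters=[0,0,0,5,0,0,0,0,0,0,0,3,5,0,0,5,3,0,0,0,0,3,0]
Step 15: insert r at [11, 16, 21] -> counters=[0,0,0,5,0,0,0,0,0,0,0,4,5,0,0,5,4,0,0,0,0,4,0]
Final counters=[0,0,0,5,0,0,0,0,0,0,0,4,5,0,0,5,4,0,0,0,0,4,0] -> counters[21]=4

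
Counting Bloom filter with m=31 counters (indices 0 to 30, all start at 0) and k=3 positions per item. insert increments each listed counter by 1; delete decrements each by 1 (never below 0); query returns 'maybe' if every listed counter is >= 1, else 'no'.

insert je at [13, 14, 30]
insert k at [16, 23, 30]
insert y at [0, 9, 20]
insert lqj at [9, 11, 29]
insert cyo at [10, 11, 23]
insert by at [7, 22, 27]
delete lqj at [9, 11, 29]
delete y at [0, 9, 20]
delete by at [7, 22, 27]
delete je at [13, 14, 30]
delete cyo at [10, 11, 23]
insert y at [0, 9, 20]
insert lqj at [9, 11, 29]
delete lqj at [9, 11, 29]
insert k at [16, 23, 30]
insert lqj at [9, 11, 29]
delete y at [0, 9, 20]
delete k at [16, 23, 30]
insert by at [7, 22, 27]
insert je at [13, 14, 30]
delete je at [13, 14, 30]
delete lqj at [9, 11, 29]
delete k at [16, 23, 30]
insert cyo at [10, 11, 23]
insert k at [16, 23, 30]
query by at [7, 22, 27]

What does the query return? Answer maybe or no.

Answer: maybe

Derivation:
Step 1: insert je at [13, 14, 30] -> counters=[0,0,0,0,0,0,0,0,0,0,0,0,0,1,1,0,0,0,0,0,0,0,0,0,0,0,0,0,0,0,1]
Step 2: insert k at [16, 23, 30] -> counters=[0,0,0,0,0,0,0,0,0,0,0,0,0,1,1,0,1,0,0,0,0,0,0,1,0,0,0,0,0,0,2]
Step 3: insert y at [0, 9, 20] -> counters=[1,0,0,0,0,0,0,0,0,1,0,0,0,1,1,0,1,0,0,0,1,0,0,1,0,0,0,0,0,0,2]
Step 4: insert lqj at [9, 11, 29] -> counters=[1,0,0,0,0,0,0,0,0,2,0,1,0,1,1,0,1,0,0,0,1,0,0,1,0,0,0,0,0,1,2]
Step 5: insert cyo at [10, 11, 23] -> counters=[1,0,0,0,0,0,0,0,0,2,1,2,0,1,1,0,1,0,0,0,1,0,0,2,0,0,0,0,0,1,2]
Step 6: insert by at [7, 22, 27] -> counters=[1,0,0,0,0,0,0,1,0,2,1,2,0,1,1,0,1,0,0,0,1,0,1,2,0,0,0,1,0,1,2]
Step 7: delete lqj at [9, 11, 29] -> counters=[1,0,0,0,0,0,0,1,0,1,1,1,0,1,1,0,1,0,0,0,1,0,1,2,0,0,0,1,0,0,2]
Step 8: delete y at [0, 9, 20] -> counters=[0,0,0,0,0,0,0,1,0,0,1,1,0,1,1,0,1,0,0,0,0,0,1,2,0,0,0,1,0,0,2]
Step 9: delete by at [7, 22, 27] -> counters=[0,0,0,0,0,0,0,0,0,0,1,1,0,1,1,0,1,0,0,0,0,0,0,2,0,0,0,0,0,0,2]
Step 10: delete je at [13, 14, 30] -> counters=[0,0,0,0,0,0,0,0,0,0,1,1,0,0,0,0,1,0,0,0,0,0,0,2,0,0,0,0,0,0,1]
Step 11: delete cyo at [10, 11, 23] -> counters=[0,0,0,0,0,0,0,0,0,0,0,0,0,0,0,0,1,0,0,0,0,0,0,1,0,0,0,0,0,0,1]
Step 12: insert y at [0, 9, 20] -> counters=[1,0,0,0,0,0,0,0,0,1,0,0,0,0,0,0,1,0,0,0,1,0,0,1,0,0,0,0,0,0,1]
Step 13: insert lqj at [9, 11, 29] -> counters=[1,0,0,0,0,0,0,0,0,2,0,1,0,0,0,0,1,0,0,0,1,0,0,1,0,0,0,0,0,1,1]
Step 14: delete lqj at [9, 11, 29] -> counters=[1,0,0,0,0,0,0,0,0,1,0,0,0,0,0,0,1,0,0,0,1,0,0,1,0,0,0,0,0,0,1]
Step 15: insert k at [16, 23, 30] -> counters=[1,0,0,0,0,0,0,0,0,1,0,0,0,0,0,0,2,0,0,0,1,0,0,2,0,0,0,0,0,0,2]
Step 16: insert lqj at [9, 11, 29] -> counters=[1,0,0,0,0,0,0,0,0,2,0,1,0,0,0,0,2,0,0,0,1,0,0,2,0,0,0,0,0,1,2]
Step 17: delete y at [0, 9, 20] -> counters=[0,0,0,0,0,0,0,0,0,1,0,1,0,0,0,0,2,0,0,0,0,0,0,2,0,0,0,0,0,1,2]
Step 18: delete k at [16, 23, 30] -> counters=[0,0,0,0,0,0,0,0,0,1,0,1,0,0,0,0,1,0,0,0,0,0,0,1,0,0,0,0,0,1,1]
Step 19: insert by at [7, 22, 27] -> counters=[0,0,0,0,0,0,0,1,0,1,0,1,0,0,0,0,1,0,0,0,0,0,1,1,0,0,0,1,0,1,1]
Step 20: insert je at [13, 14, 30] -> counters=[0,0,0,0,0,0,0,1,0,1,0,1,0,1,1,0,1,0,0,0,0,0,1,1,0,0,0,1,0,1,2]
Step 21: delete je at [13, 14, 30] -> counters=[0,0,0,0,0,0,0,1,0,1,0,1,0,0,0,0,1,0,0,0,0,0,1,1,0,0,0,1,0,1,1]
Step 22: delete lqj at [9, 11, 29] -> counters=[0,0,0,0,0,0,0,1,0,0,0,0,0,0,0,0,1,0,0,0,0,0,1,1,0,0,0,1,0,0,1]
Step 23: delete k at [16, 23, 30] -> counters=[0,0,0,0,0,0,0,1,0,0,0,0,0,0,0,0,0,0,0,0,0,0,1,0,0,0,0,1,0,0,0]
Step 24: insert cyo at [10, 11, 23] -> counters=[0,0,0,0,0,0,0,1,0,0,1,1,0,0,0,0,0,0,0,0,0,0,1,1,0,0,0,1,0,0,0]
Step 25: insert k at [16, 23, 30] -> counters=[0,0,0,0,0,0,0,1,0,0,1,1,0,0,0,0,1,0,0,0,0,0,1,2,0,0,0,1,0,0,1]
Query by: check counters[7]=1 counters[22]=1 counters[27]=1 -> maybe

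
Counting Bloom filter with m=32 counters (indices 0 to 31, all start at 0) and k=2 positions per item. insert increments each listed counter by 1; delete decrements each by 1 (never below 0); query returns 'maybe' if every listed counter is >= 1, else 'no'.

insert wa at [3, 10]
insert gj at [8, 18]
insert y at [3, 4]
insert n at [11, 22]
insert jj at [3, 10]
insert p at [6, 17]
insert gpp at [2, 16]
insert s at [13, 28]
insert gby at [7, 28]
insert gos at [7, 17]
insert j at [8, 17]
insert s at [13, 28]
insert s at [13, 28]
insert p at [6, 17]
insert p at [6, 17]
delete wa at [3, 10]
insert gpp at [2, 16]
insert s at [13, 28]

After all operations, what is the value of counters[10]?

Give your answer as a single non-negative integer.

Step 1: insert wa at [3, 10] -> counters=[0,0,0,1,0,0,0,0,0,0,1,0,0,0,0,0,0,0,0,0,0,0,0,0,0,0,0,0,0,0,0,0]
Step 2: insert gj at [8, 18] -> counters=[0,0,0,1,0,0,0,0,1,0,1,0,0,0,0,0,0,0,1,0,0,0,0,0,0,0,0,0,0,0,0,0]
Step 3: insert y at [3, 4] -> counters=[0,0,0,2,1,0,0,0,1,0,1,0,0,0,0,0,0,0,1,0,0,0,0,0,0,0,0,0,0,0,0,0]
Step 4: insert n at [11, 22] -> counters=[0,0,0,2,1,0,0,0,1,0,1,1,0,0,0,0,0,0,1,0,0,0,1,0,0,0,0,0,0,0,0,0]
Step 5: insert jj at [3, 10] -> counters=[0,0,0,3,1,0,0,0,1,0,2,1,0,0,0,0,0,0,1,0,0,0,1,0,0,0,0,0,0,0,0,0]
Step 6: insert p at [6, 17] -> counters=[0,0,0,3,1,0,1,0,1,0,2,1,0,0,0,0,0,1,1,0,0,0,1,0,0,0,0,0,0,0,0,0]
Step 7: insert gpp at [2, 16] -> counters=[0,0,1,3,1,0,1,0,1,0,2,1,0,0,0,0,1,1,1,0,0,0,1,0,0,0,0,0,0,0,0,0]
Step 8: insert s at [13, 28] -> counters=[0,0,1,3,1,0,1,0,1,0,2,1,0,1,0,0,1,1,1,0,0,0,1,0,0,0,0,0,1,0,0,0]
Step 9: insert gby at [7, 28] -> counters=[0,0,1,3,1,0,1,1,1,0,2,1,0,1,0,0,1,1,1,0,0,0,1,0,0,0,0,0,2,0,0,0]
Step 10: insert gos at [7, 17] -> counters=[0,0,1,3,1,0,1,2,1,0,2,1,0,1,0,0,1,2,1,0,0,0,1,0,0,0,0,0,2,0,0,0]
Step 11: insert j at [8, 17] -> counters=[0,0,1,3,1,0,1,2,2,0,2,1,0,1,0,0,1,3,1,0,0,0,1,0,0,0,0,0,2,0,0,0]
Step 12: insert s at [13, 28] -> counters=[0,0,1,3,1,0,1,2,2,0,2,1,0,2,0,0,1,3,1,0,0,0,1,0,0,0,0,0,3,0,0,0]
Step 13: insert s at [13, 28] -> counters=[0,0,1,3,1,0,1,2,2,0,2,1,0,3,0,0,1,3,1,0,0,0,1,0,0,0,0,0,4,0,0,0]
Step 14: insert p at [6, 17] -> counters=[0,0,1,3,1,0,2,2,2,0,2,1,0,3,0,0,1,4,1,0,0,0,1,0,0,0,0,0,4,0,0,0]
Step 15: insert p at [6, 17] -> counters=[0,0,1,3,1,0,3,2,2,0,2,1,0,3,0,0,1,5,1,0,0,0,1,0,0,0,0,0,4,0,0,0]
Step 16: delete wa at [3, 10] -> counters=[0,0,1,2,1,0,3,2,2,0,1,1,0,3,0,0,1,5,1,0,0,0,1,0,0,0,0,0,4,0,0,0]
Step 17: insert gpp at [2, 16] -> counters=[0,0,2,2,1,0,3,2,2,0,1,1,0,3,0,0,2,5,1,0,0,0,1,0,0,0,0,0,4,0,0,0]
Step 18: insert s at [13, 28] -> counters=[0,0,2,2,1,0,3,2,2,0,1,1,0,4,0,0,2,5,1,0,0,0,1,0,0,0,0,0,5,0,0,0]
Final counters=[0,0,2,2,1,0,3,2,2,0,1,1,0,4,0,0,2,5,1,0,0,0,1,0,0,0,0,0,5,0,0,0] -> counters[10]=1

Answer: 1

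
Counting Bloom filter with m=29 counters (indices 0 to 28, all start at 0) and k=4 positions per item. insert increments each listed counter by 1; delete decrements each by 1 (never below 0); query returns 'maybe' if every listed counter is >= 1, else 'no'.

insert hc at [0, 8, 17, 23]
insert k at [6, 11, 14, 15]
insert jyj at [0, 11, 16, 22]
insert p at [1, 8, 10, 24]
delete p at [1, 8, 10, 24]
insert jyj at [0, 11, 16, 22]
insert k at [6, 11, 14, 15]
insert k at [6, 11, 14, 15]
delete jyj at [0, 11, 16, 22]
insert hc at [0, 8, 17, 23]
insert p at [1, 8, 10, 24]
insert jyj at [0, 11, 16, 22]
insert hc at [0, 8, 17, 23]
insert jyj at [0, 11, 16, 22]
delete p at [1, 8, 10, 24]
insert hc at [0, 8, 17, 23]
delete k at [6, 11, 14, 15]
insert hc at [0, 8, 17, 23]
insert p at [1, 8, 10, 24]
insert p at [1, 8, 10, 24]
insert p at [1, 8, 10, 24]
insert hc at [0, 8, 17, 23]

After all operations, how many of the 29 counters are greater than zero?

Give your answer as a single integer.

Step 1: insert hc at [0, 8, 17, 23] -> counters=[1,0,0,0,0,0,0,0,1,0,0,0,0,0,0,0,0,1,0,0,0,0,0,1,0,0,0,0,0]
Step 2: insert k at [6, 11, 14, 15] -> counters=[1,0,0,0,0,0,1,0,1,0,0,1,0,0,1,1,0,1,0,0,0,0,0,1,0,0,0,0,0]
Step 3: insert jyj at [0, 11, 16, 22] -> counters=[2,0,0,0,0,0,1,0,1,0,0,2,0,0,1,1,1,1,0,0,0,0,1,1,0,0,0,0,0]
Step 4: insert p at [1, 8, 10, 24] -> counters=[2,1,0,0,0,0,1,0,2,0,1,2,0,0,1,1,1,1,0,0,0,0,1,1,1,0,0,0,0]
Step 5: delete p at [1, 8, 10, 24] -> counters=[2,0,0,0,0,0,1,0,1,0,0,2,0,0,1,1,1,1,0,0,0,0,1,1,0,0,0,0,0]
Step 6: insert jyj at [0, 11, 16, 22] -> counters=[3,0,0,0,0,0,1,0,1,0,0,3,0,0,1,1,2,1,0,0,0,0,2,1,0,0,0,0,0]
Step 7: insert k at [6, 11, 14, 15] -> counters=[3,0,0,0,0,0,2,0,1,0,0,4,0,0,2,2,2,1,0,0,0,0,2,1,0,0,0,0,0]
Step 8: insert k at [6, 11, 14, 15] -> counters=[3,0,0,0,0,0,3,0,1,0,0,5,0,0,3,3,2,1,0,0,0,0,2,1,0,0,0,0,0]
Step 9: delete jyj at [0, 11, 16, 22] -> counters=[2,0,0,0,0,0,3,0,1,0,0,4,0,0,3,3,1,1,0,0,0,0,1,1,0,0,0,0,0]
Step 10: insert hc at [0, 8, 17, 23] -> counters=[3,0,0,0,0,0,3,0,2,0,0,4,0,0,3,3,1,2,0,0,0,0,1,2,0,0,0,0,0]
Step 11: insert p at [1, 8, 10, 24] -> counters=[3,1,0,0,0,0,3,0,3,0,1,4,0,0,3,3,1,2,0,0,0,0,1,2,1,0,0,0,0]
Step 12: insert jyj at [0, 11, 16, 22] -> counters=[4,1,0,0,0,0,3,0,3,0,1,5,0,0,3,3,2,2,0,0,0,0,2,2,1,0,0,0,0]
Step 13: insert hc at [0, 8, 17, 23] -> counters=[5,1,0,0,0,0,3,0,4,0,1,5,0,0,3,3,2,3,0,0,0,0,2,3,1,0,0,0,0]
Step 14: insert jyj at [0, 11, 16, 22] -> counters=[6,1,0,0,0,0,3,0,4,0,1,6,0,0,3,3,3,3,0,0,0,0,3,3,1,0,0,0,0]
Step 15: delete p at [1, 8, 10, 24] -> counters=[6,0,0,0,0,0,3,0,3,0,0,6,0,0,3,3,3,3,0,0,0,0,3,3,0,0,0,0,0]
Step 16: insert hc at [0, 8, 17, 23] -> counters=[7,0,0,0,0,0,3,0,4,0,0,6,0,0,3,3,3,4,0,0,0,0,3,4,0,0,0,0,0]
Step 17: delete k at [6, 11, 14, 15] -> counters=[7,0,0,0,0,0,2,0,4,0,0,5,0,0,2,2,3,4,0,0,0,0,3,4,0,0,0,0,0]
Step 18: insert hc at [0, 8, 17, 23] -> counters=[8,0,0,0,0,0,2,0,5,0,0,5,0,0,2,2,3,5,0,0,0,0,3,5,0,0,0,0,0]
Step 19: insert p at [1, 8, 10, 24] -> counters=[8,1,0,0,0,0,2,0,6,0,1,5,0,0,2,2,3,5,0,0,0,0,3,5,1,0,0,0,0]
Step 20: insert p at [1, 8, 10, 24] -> counters=[8,2,0,0,0,0,2,0,7,0,2,5,0,0,2,2,3,5,0,0,0,0,3,5,2,0,0,0,0]
Step 21: insert p at [1, 8, 10, 24] -> counters=[8,3,0,0,0,0,2,0,8,0,3,5,0,0,2,2,3,5,0,0,0,0,3,5,3,0,0,0,0]
Step 22: insert hc at [0, 8, 17, 23] -> counters=[9,3,0,0,0,0,2,0,9,0,3,5,0,0,2,2,3,6,0,0,0,0,3,6,3,0,0,0,0]
Final counters=[9,3,0,0,0,0,2,0,9,0,3,5,0,0,2,2,3,6,0,0,0,0,3,6,3,0,0,0,0] -> 13 nonzero

Answer: 13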